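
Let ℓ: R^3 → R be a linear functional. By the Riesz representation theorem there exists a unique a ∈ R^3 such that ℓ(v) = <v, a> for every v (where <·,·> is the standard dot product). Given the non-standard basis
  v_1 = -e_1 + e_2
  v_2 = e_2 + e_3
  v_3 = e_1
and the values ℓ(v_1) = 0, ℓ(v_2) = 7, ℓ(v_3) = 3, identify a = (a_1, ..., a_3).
a = (3, 3, 4)

Write a = (a_1, ..., a_3) in the standard basis. For each basis vector v_i, ℓ(v_i) = <v_i, a> is a linear equation in the a_j's. Collect the n equations into a matrix system V a = ℓ, where row i of V is v_i (expressed in the standard basis). Since V is invertible (lower-triangular with 1s on the diagonal, up to permutation), solve by back-substitution:
  V =
[[-1, 1, 0],
 [0, 1, 1],
 [1, 0, 0]]
  V a = (0, 7, 3)
Solving gives a = (3, 3, 4).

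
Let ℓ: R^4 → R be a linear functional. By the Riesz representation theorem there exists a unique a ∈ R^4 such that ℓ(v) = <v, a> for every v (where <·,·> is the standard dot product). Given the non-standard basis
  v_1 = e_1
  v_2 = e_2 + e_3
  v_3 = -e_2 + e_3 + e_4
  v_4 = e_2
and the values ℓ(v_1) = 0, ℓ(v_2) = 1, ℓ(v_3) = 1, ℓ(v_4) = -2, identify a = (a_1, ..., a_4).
a = (0, -2, 3, -4)

Write a = (a_1, ..., a_4) in the standard basis. For each basis vector v_i, ℓ(v_i) = <v_i, a> is a linear equation in the a_j's. Collect the n equations into a matrix system V a = ℓ, where row i of V is v_i (expressed in the standard basis). Since V is invertible (lower-triangular with 1s on the diagonal, up to permutation), solve by back-substitution:
  V =
[[1, 0, 0, 0],
 [0, 1, 1, 0],
 [0, -1, 1, 1],
 [0, 1, 0, 0]]
  V a = (0, 1, 1, -2)
Solving gives a = (0, -2, 3, -4).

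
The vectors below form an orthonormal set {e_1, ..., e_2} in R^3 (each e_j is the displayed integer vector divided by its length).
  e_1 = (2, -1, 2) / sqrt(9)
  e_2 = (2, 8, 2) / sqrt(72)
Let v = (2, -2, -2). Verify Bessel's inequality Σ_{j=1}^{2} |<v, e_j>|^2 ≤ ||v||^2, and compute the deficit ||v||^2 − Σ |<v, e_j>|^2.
Σ |<v, e_j>|^2 = 4; ||v||^2 = 12; deficit = 8

Write each e_j = u_j / sqrt(<u_j, u_j>) where u_j is the displayed integer vector. Then <v, e_j> = <v, u_j> / sqrt(<u_j, u_j>), so |<v, e_j>|^2 = <v, u_j>^2 / <u_j, u_j>.
Coefficients: <v, e_1> = 2/sqrt(9), <v, e_2> = -16/sqrt(72).
Square and sum: Σ |<v, e_j>|^2 = 4.
Compute ||v||^2 = v·v = 12.
Deficit = 12 − 4 = 8 ≥ 0, confirming Bessel's inequality. (The deficit equals ||v − Σ <v,e_j> e_j||^2, the squared distance from v to span{e_j}.)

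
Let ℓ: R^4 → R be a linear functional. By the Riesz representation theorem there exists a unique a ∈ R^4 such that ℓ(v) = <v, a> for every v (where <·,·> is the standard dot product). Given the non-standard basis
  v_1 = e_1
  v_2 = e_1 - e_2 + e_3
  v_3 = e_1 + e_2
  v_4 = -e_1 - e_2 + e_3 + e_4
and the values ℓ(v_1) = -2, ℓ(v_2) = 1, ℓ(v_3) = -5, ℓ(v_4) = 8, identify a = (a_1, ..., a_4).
a = (-2, -3, 0, 3)

Write a = (a_1, ..., a_4) in the standard basis. For each basis vector v_i, ℓ(v_i) = <v_i, a> is a linear equation in the a_j's. Collect the n equations into a matrix system V a = ℓ, where row i of V is v_i (expressed in the standard basis). Since V is invertible (lower-triangular with 1s on the diagonal, up to permutation), solve by back-substitution:
  V =
[[1, 0, 0, 0],
 [1, -1, 1, 0],
 [1, 1, 0, 0],
 [-1, -1, 1, 1]]
  V a = (-2, 1, -5, 8)
Solving gives a = (-2, -3, 0, 3).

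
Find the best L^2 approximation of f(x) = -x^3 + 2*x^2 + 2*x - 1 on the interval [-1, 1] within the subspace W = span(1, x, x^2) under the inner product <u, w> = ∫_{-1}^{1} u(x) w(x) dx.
g(x) = 2*x^2 + 7*x/5 - 1

The best approximation g ∈ W is the orthogonal projection of f onto W. Writing g = a_0 + a_1 x + a_2 x^2, the coefficients solve the normal equations G · a = b where
  G_{ij} = <φ_i, φ_j> and b_i = <f, φ_i>, with φ_0 = 1, φ_1 = x, φ_2 = x^2.
G =
  [2, 0, 2/3]
  [0, 2/3, 0]
  [2/3, 0, 2/5],
b = (-2/3, 14/15, 2/15).
Solving gives a_0 = -1, a_1 = 7/5, a_2 = 2, so
  g(x) = 2*x^2 + 7*x/5 - 1.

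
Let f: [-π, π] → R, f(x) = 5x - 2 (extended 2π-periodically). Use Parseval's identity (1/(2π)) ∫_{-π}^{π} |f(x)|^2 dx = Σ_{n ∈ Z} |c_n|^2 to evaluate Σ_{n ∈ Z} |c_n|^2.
Σ |c_n|^2 = 25π^2/3 + 4

Expand and integrate term by term over [-π, π]:
  ∫ (5x)^2 dx = 25·(2π^3/3); ∫ 2·5·(-2)·x dx = 0 (odd integrand); ∫ (-2)^2 dx = 4·2π.
So (1/(2π)) ∫_{-π}^{π} (5x - 2)^2 dx = 25π^2/3 + 4 = 25π^2/3 + 4.
Parseval ⇒ Σ |c_n|^2 = 25π^2/3 + 4.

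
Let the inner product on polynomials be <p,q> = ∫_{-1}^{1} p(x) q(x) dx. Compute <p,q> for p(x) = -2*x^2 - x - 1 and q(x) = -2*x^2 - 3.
<p,q> = 194/15

Expand the product: p(x)·q(x) = 4*x^4 + 2*x^3 + 8*x^2 + 3*x + 3.
∫_{-1}^{1} of each monomial x^k gives [2/(k+1) if k even, 0 if k odd]. Integrating term-by-term (or equivalently evaluating the antiderivative F(x) = 4*x^5/5 + x^4/2 + 8*x^3/3 + 3*x^2/2 + 3*x at the endpoints):
  F(1) − F(−1) = 127/15 − (-67/15) = 194/15.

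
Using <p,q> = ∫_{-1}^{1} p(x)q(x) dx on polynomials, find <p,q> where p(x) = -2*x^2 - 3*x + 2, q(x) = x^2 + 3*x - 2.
<p,q> = -54/5

Expand the product: p(x)·q(x) = -2*x^4 - 9*x^3 - 3*x^2 + 12*x - 4.
∫_{-1}^{1} of each monomial x^k gives [2/(k+1) if k even, 0 if k odd]. Integrating term-by-term (or equivalently evaluating the antiderivative F(x) = -2*x^5/5 - 9*x^4/4 - x^3 + 6*x^2 - 4*x at the endpoints):
  F(1) − F(−1) = -33/20 − (183/20) = -54/5.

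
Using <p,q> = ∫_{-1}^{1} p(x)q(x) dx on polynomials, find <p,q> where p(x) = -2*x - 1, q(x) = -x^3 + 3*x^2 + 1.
<p,q> = -16/5

Expand the product: p(x)·q(x) = 2*x^4 - 5*x^3 - 3*x^2 - 2*x - 1.
∫_{-1}^{1} of each monomial x^k gives [2/(k+1) if k even, 0 if k odd]. Integrating term-by-term (or equivalently evaluating the antiderivative F(x) = 2*x^5/5 - 5*x^4/4 - x^3 - x^2 - x at the endpoints):
  F(1) − F(−1) = -77/20 − (-13/20) = -16/5.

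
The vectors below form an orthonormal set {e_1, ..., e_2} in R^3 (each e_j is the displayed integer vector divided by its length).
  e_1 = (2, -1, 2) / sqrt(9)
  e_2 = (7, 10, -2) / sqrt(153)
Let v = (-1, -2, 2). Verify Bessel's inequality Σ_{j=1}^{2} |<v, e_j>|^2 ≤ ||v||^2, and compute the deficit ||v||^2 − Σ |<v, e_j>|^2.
Σ |<v, e_j>|^2 = 137/17; ||v||^2 = 9; deficit = 16/17

Write each e_j = u_j / sqrt(<u_j, u_j>) where u_j is the displayed integer vector. Then <v, e_j> = <v, u_j> / sqrt(<u_j, u_j>), so |<v, e_j>|^2 = <v, u_j>^2 / <u_j, u_j>.
Coefficients: <v, e_1> = 4/sqrt(9), <v, e_2> = -31/sqrt(153).
Square and sum: Σ |<v, e_j>|^2 = 137/17.
Compute ||v||^2 = v·v = 9.
Deficit = 9 − 137/17 = 16/17 ≥ 0, confirming Bessel's inequality. (The deficit equals ||v − Σ <v,e_j> e_j||^2, the squared distance from v to span{e_j}.)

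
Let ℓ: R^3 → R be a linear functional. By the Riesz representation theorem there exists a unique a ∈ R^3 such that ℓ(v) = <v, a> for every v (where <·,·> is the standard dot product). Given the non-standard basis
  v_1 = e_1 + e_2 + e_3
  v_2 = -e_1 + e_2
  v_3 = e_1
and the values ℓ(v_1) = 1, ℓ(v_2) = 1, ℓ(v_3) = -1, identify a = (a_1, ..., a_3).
a = (-1, 0, 2)

Write a = (a_1, ..., a_3) in the standard basis. For each basis vector v_i, ℓ(v_i) = <v_i, a> is a linear equation in the a_j's. Collect the n equations into a matrix system V a = ℓ, where row i of V is v_i (expressed in the standard basis). Since V is invertible (lower-triangular with 1s on the diagonal, up to permutation), solve by back-substitution:
  V =
[[1, 1, 1],
 [-1, 1, 0],
 [1, 0, 0]]
  V a = (1, 1, -1)
Solving gives a = (-1, 0, 2).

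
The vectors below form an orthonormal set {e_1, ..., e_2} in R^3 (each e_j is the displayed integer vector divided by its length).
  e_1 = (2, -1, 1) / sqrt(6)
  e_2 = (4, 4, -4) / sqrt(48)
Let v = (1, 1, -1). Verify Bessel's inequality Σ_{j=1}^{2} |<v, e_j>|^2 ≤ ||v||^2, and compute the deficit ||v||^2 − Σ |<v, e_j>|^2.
Σ |<v, e_j>|^2 = 3; ||v||^2 = 3; deficit = 0

Write each e_j = u_j / sqrt(<u_j, u_j>) where u_j is the displayed integer vector. Then <v, e_j> = <v, u_j> / sqrt(<u_j, u_j>), so |<v, e_j>|^2 = <v, u_j>^2 / <u_j, u_j>.
Coefficients: <v, e_1> = 0/sqrt(6), <v, e_2> = 12/sqrt(48).
Square and sum: Σ |<v, e_j>|^2 = 3.
Compute ||v||^2 = v·v = 3.
Deficit = 3 − 3 = 0 ≥ 0, confirming Bessel's inequality. (The deficit equals ||v − Σ <v,e_j> e_j||^2, the squared distance from v to span{e_j}.)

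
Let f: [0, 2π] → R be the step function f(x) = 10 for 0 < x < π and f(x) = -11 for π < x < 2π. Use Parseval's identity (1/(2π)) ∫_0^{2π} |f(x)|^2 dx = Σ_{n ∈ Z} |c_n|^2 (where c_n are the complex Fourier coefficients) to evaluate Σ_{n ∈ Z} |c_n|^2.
Σ |c_n|^2 = 221/2

Parseval equates the L^2 energy of f (normalised by 1/(2π)) with the ℓ^2 sum of its Fourier coefficients: (1/(2π)) ∫_0^{2π} |f|^2 = Σ |c_n|^2.
Compute the left side: (1/(2π)) [∫_0^π 10^2 dx + ∫_π^{2π} (-11)^2 dx] = (1/(2π)) · (100π + 121π) = (100 + 121)/2 = 221/2.
So Σ_{n ∈ Z} |c_n|^2 = 221/2.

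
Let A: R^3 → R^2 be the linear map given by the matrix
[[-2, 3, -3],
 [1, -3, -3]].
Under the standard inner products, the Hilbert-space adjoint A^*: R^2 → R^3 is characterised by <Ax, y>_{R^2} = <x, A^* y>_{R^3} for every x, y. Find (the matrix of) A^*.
A^* = A^T =
[[-2, 1],
 [3, -3],
 [-3, -3]]

For real matrices with standard dot products, the defining identity <Ax, y> = <x, A^* y> gives (Ax)^T y = x^T (A^*) y, i.e. x^T A^T y = x^T (A^*) y. Since this holds for all x, y, we must have A^* = A^T. Therefore
A^* =
[[-2, 1],
 [3, -3],
 [-3, -3]].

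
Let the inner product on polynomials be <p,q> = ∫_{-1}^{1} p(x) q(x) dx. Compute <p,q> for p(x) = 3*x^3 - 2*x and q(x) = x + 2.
<p,q> = -2/15

Expand the product: p(x)·q(x) = 3*x^4 + 6*x^3 - 2*x^2 - 4*x.
∫_{-1}^{1} of each monomial x^k gives [2/(k+1) if k even, 0 if k odd]. Integrating term-by-term (or equivalently evaluating the antiderivative F(x) = 3*x^5/5 + 3*x^4/2 - 2*x^3/3 - 2*x^2 at the endpoints):
  F(1) − F(−1) = -17/30 − (-13/30) = -2/15.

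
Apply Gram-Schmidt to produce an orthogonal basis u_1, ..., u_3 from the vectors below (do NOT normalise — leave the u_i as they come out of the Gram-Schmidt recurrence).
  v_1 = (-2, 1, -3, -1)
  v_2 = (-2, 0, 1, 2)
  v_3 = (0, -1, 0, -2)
Orthogonal basis:
  u_1 = (-2, 1, -3, -1)
  u_2 = (-32/15, 1/15, 4/5, 29/15)
  u_3 = (-54/67, -139/134, 37/67, -145/134)

Apply the Gram-Schmidt recurrence
  u_1 = v_1
  u_i = v_i − Σ_{j<i} ((v_i · u_j) / (u_j · u_j)) · u_j.

Step by step this gives:
  u_1 = (-2, 1, -3, -1)
  u_2 = (-32/15, 1/15, 4/5, 29/15)
  u_3 = (-54/67, -139/134, 37/67, -145/134)

Orthogonality check:
  u_2 · u_1 = 0 (should be 0)
  u_3 · u_1 = 0 (should be 0)
  u_3 · u_2 = 0 (should be 0)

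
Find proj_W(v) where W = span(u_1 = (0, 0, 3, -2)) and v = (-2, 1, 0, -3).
proj_W(v) = (0, 0, 18/13, -12/13)

Set up U = [u_1 | ... | u_1] ∈ R^(4×1). The projector onto W = col(U) is P = U (U^T U)^(-1) U^T.
Compute U^T U =
  [13],
and U^T v = (6).
Solve U^T U · c = U^T v for the coefficients: c = (6/13). The projection is proj_W(v) = U c.
Check: (v - proj_W(v)) · u_1 = 0  (should be 0).
Result: proj_W(v) = (0, 0, 18/13, -12/13).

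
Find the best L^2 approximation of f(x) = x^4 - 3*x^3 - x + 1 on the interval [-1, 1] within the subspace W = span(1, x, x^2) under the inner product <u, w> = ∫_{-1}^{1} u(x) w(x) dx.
g(x) = 6*x^2/7 - 14*x/5 + 32/35

The best approximation g ∈ W is the orthogonal projection of f onto W. Writing g = a_0 + a_1 x + a_2 x^2, the coefficients solve the normal equations G · a = b where
  G_{ij} = <φ_i, φ_j> and b_i = <f, φ_i>, with φ_0 = 1, φ_1 = x, φ_2 = x^2.
G =
  [2, 0, 2/3]
  [0, 2/3, 0]
  [2/3, 0, 2/5],
b = (12/5, -28/15, 20/21).
Solving gives a_0 = 32/35, a_1 = -14/5, a_2 = 6/7, so
  g(x) = 6*x^2/7 - 14*x/5 + 32/35.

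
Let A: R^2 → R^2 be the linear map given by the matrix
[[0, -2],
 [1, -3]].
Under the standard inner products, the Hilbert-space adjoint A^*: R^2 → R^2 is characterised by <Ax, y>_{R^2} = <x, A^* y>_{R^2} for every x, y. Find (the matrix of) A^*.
A^* = A^T =
[[0, 1],
 [-2, -3]]

For real matrices with standard dot products, the defining identity <Ax, y> = <x, A^* y> gives (Ax)^T y = x^T (A^*) y, i.e. x^T A^T y = x^T (A^*) y. Since this holds for all x, y, we must have A^* = A^T. Therefore
A^* =
[[0, 1],
 [-2, -3]].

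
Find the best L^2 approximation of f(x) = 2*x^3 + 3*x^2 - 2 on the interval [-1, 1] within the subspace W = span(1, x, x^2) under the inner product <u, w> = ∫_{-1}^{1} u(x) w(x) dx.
g(x) = 3*x^2 + 6*x/5 - 2

The best approximation g ∈ W is the orthogonal projection of f onto W. Writing g = a_0 + a_1 x + a_2 x^2, the coefficients solve the normal equations G · a = b where
  G_{ij} = <φ_i, φ_j> and b_i = <f, φ_i>, with φ_0 = 1, φ_1 = x, φ_2 = x^2.
G =
  [2, 0, 2/3]
  [0, 2/3, 0]
  [2/3, 0, 2/5],
b = (-2, 4/5, -2/15).
Solving gives a_0 = -2, a_1 = 6/5, a_2 = 3, so
  g(x) = 3*x^2 + 6*x/5 - 2.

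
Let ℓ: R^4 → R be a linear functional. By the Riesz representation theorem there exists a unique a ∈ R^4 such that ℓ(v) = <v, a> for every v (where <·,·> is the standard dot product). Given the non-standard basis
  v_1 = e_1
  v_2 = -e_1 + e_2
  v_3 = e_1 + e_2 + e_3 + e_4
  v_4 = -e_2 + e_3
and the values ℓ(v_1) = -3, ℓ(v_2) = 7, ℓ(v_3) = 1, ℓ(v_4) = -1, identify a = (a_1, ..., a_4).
a = (-3, 4, 3, -3)

Write a = (a_1, ..., a_4) in the standard basis. For each basis vector v_i, ℓ(v_i) = <v_i, a> is a linear equation in the a_j's. Collect the n equations into a matrix system V a = ℓ, where row i of V is v_i (expressed in the standard basis). Since V is invertible (lower-triangular with 1s on the diagonal, up to permutation), solve by back-substitution:
  V =
[[1, 0, 0, 0],
 [-1, 1, 0, 0],
 [1, 1, 1, 1],
 [0, -1, 1, 0]]
  V a = (-3, 7, 1, -1)
Solving gives a = (-3, 4, 3, -3).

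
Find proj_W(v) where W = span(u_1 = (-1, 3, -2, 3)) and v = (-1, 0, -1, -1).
proj_W(v) = (0, 0, 0, 0)

Set up U = [u_1 | ... | u_1] ∈ R^(4×1). The projector onto W = col(U) is P = U (U^T U)^(-1) U^T.
Compute U^T U =
  [23],
and U^T v = (0).
Solve U^T U · c = U^T v for the coefficients: c = (0). The projection is proj_W(v) = U c.
Check: (v - proj_W(v)) · u_1 = 0  (should be 0).
Result: proj_W(v) = (0, 0, 0, 0).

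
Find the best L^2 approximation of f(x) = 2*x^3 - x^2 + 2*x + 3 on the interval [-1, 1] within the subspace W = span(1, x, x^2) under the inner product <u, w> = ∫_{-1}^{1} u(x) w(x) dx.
g(x) = -x^2 + 16*x/5 + 3

The best approximation g ∈ W is the orthogonal projection of f onto W. Writing g = a_0 + a_1 x + a_2 x^2, the coefficients solve the normal equations G · a = b where
  G_{ij} = <φ_i, φ_j> and b_i = <f, φ_i>, with φ_0 = 1, φ_1 = x, φ_2 = x^2.
G =
  [2, 0, 2/3]
  [0, 2/3, 0]
  [2/3, 0, 2/5],
b = (16/3, 32/15, 8/5).
Solving gives a_0 = 3, a_1 = 16/5, a_2 = -1, so
  g(x) = -x^2 + 16*x/5 + 3.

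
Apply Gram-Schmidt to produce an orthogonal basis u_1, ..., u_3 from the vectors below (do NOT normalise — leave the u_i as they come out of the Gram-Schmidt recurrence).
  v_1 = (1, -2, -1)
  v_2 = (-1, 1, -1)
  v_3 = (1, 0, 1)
Orthogonal basis:
  u_1 = (1, -2, -1)
  u_2 = (-2/3, 1/3, -4/3)
  u_3 = (3/7, 2/7, -1/7)

Apply the Gram-Schmidt recurrence
  u_1 = v_1
  u_i = v_i − Σ_{j<i} ((v_i · u_j) / (u_j · u_j)) · u_j.

Step by step this gives:
  u_1 = (1, -2, -1)
  u_2 = (-2/3, 1/3, -4/3)
  u_3 = (3/7, 2/7, -1/7)

Orthogonality check:
  u_2 · u_1 = 0 (should be 0)
  u_3 · u_1 = 0 (should be 0)
  u_3 · u_2 = 0 (should be 0)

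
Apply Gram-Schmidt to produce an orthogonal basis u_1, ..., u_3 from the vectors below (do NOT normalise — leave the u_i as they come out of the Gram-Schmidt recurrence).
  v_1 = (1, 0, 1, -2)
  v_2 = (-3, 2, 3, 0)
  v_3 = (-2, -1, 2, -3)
Orthogonal basis:
  u_1 = (1, 0, 1, -2)
  u_2 = (-3, 2, 3, 0)
  u_3 = (-18/11, -21/11, -4/11, -1)

Apply the Gram-Schmidt recurrence
  u_1 = v_1
  u_i = v_i − Σ_{j<i} ((v_i · u_j) / (u_j · u_j)) · u_j.

Step by step this gives:
  u_1 = (1, 0, 1, -2)
  u_2 = (-3, 2, 3, 0)
  u_3 = (-18/11, -21/11, -4/11, -1)

Orthogonality check:
  u_2 · u_1 = 0 (should be 0)
  u_3 · u_1 = 0 (should be 0)
  u_3 · u_2 = 0 (should be 0)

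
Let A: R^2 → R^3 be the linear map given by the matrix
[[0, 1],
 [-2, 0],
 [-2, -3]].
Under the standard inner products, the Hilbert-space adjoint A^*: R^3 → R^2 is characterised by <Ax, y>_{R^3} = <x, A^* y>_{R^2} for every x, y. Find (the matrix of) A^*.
A^* = A^T =
[[0, -2, -2],
 [1, 0, -3]]

For real matrices with standard dot products, the defining identity <Ax, y> = <x, A^* y> gives (Ax)^T y = x^T (A^*) y, i.e. x^T A^T y = x^T (A^*) y. Since this holds for all x, y, we must have A^* = A^T. Therefore
A^* =
[[0, -2, -2],
 [1, 0, -3]].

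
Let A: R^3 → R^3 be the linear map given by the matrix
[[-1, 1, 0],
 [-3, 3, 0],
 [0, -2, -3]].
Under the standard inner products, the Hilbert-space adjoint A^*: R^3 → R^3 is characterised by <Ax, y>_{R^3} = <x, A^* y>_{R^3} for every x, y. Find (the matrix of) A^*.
A^* = A^T =
[[-1, -3, 0],
 [1, 3, -2],
 [0, 0, -3]]

For real matrices with standard dot products, the defining identity <Ax, y> = <x, A^* y> gives (Ax)^T y = x^T (A^*) y, i.e. x^T A^T y = x^T (A^*) y. Since this holds for all x, y, we must have A^* = A^T. Therefore
A^* =
[[-1, -3, 0],
 [1, 3, -2],
 [0, 0, -3]].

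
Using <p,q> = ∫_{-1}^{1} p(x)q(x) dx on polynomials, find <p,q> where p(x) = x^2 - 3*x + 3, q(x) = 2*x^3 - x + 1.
<p,q> = 94/15

Expand the product: p(x)·q(x) = 2*x^5 - 6*x^4 + 5*x^3 + 4*x^2 - 6*x + 3.
∫_{-1}^{1} of each monomial x^k gives [2/(k+1) if k even, 0 if k odd]. Integrating term-by-term (or equivalently evaluating the antiderivative F(x) = x^6/3 - 6*x^5/5 + 5*x^4/4 + 4*x^3/3 - 3*x^2 + 3*x at the endpoints):
  F(1) − F(−1) = 103/60 − (-91/20) = 94/15.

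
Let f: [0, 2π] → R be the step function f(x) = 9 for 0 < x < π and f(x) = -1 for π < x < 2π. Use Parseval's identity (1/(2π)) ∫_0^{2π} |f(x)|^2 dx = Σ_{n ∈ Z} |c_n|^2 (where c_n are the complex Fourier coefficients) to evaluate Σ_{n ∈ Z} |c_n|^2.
Σ |c_n|^2 = 41

Parseval equates the L^2 energy of f (normalised by 1/(2π)) with the ℓ^2 sum of its Fourier coefficients: (1/(2π)) ∫_0^{2π} |f|^2 = Σ |c_n|^2.
Compute the left side: (1/(2π)) [∫_0^π 9^2 dx + ∫_π^{2π} (-1)^2 dx] = (1/(2π)) · (81π + 1π) = (81 + 1)/2 = 41.
So Σ_{n ∈ Z} |c_n|^2 = 41.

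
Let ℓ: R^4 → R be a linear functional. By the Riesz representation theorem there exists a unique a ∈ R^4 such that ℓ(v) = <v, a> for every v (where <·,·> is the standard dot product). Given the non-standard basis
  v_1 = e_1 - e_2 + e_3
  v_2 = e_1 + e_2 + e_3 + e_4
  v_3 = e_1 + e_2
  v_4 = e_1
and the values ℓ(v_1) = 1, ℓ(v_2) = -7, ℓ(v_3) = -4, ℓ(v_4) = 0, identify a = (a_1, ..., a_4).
a = (0, -4, -3, 0)

Write a = (a_1, ..., a_4) in the standard basis. For each basis vector v_i, ℓ(v_i) = <v_i, a> is a linear equation in the a_j's. Collect the n equations into a matrix system V a = ℓ, where row i of V is v_i (expressed in the standard basis). Since V is invertible (lower-triangular with 1s on the diagonal, up to permutation), solve by back-substitution:
  V =
[[1, -1, 1, 0],
 [1, 1, 1, 1],
 [1, 1, 0, 0],
 [1, 0, 0, 0]]
  V a = (1, -7, -4, 0)
Solving gives a = (0, -4, -3, 0).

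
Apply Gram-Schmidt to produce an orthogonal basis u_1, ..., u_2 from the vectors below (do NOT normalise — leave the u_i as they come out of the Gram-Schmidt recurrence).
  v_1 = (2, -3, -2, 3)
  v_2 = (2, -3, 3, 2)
Orthogonal basis:
  u_1 = (2, -3, -2, 3)
  u_2 = (1, -3/2, 4, 1/2)

Apply the Gram-Schmidt recurrence
  u_1 = v_1
  u_i = v_i − Σ_{j<i} ((v_i · u_j) / (u_j · u_j)) · u_j.

Step by step this gives:
  u_1 = (2, -3, -2, 3)
  u_2 = (1, -3/2, 4, 1/2)

Orthogonality check:
  u_2 · u_1 = 0 (should be 0)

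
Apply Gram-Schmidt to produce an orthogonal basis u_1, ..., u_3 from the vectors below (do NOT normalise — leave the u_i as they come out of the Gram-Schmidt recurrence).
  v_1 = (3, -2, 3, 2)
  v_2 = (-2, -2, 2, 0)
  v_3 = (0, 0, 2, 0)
Orthogonal basis:
  u_1 = (3, -2, 3, 2)
  u_2 = (-32/13, -22/13, 20/13, -4/13)
  u_3 = (-1/37, 34/37, 33/37, -14/37)

Apply the Gram-Schmidt recurrence
  u_1 = v_1
  u_i = v_i − Σ_{j<i} ((v_i · u_j) / (u_j · u_j)) · u_j.

Step by step this gives:
  u_1 = (3, -2, 3, 2)
  u_2 = (-32/13, -22/13, 20/13, -4/13)
  u_3 = (-1/37, 34/37, 33/37, -14/37)

Orthogonality check:
  u_2 · u_1 = 0 (should be 0)
  u_3 · u_1 = 0 (should be 0)
  u_3 · u_2 = 0 (should be 0)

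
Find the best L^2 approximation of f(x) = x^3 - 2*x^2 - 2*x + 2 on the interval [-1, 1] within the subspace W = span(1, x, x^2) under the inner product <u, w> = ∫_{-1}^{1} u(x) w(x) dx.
g(x) = -2*x^2 - 7*x/5 + 2

The best approximation g ∈ W is the orthogonal projection of f onto W. Writing g = a_0 + a_1 x + a_2 x^2, the coefficients solve the normal equations G · a = b where
  G_{ij} = <φ_i, φ_j> and b_i = <f, φ_i>, with φ_0 = 1, φ_1 = x, φ_2 = x^2.
G =
  [2, 0, 2/3]
  [0, 2/3, 0]
  [2/3, 0, 2/5],
b = (8/3, -14/15, 8/15).
Solving gives a_0 = 2, a_1 = -7/5, a_2 = -2, so
  g(x) = -2*x^2 - 7*x/5 + 2.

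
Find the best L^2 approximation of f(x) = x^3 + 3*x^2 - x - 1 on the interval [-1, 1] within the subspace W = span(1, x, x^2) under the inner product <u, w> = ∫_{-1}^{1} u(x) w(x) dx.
g(x) = 3*x^2 - 2*x/5 - 1

The best approximation g ∈ W is the orthogonal projection of f onto W. Writing g = a_0 + a_1 x + a_2 x^2, the coefficients solve the normal equations G · a = b where
  G_{ij} = <φ_i, φ_j> and b_i = <f, φ_i>, with φ_0 = 1, φ_1 = x, φ_2 = x^2.
G =
  [2, 0, 2/3]
  [0, 2/3, 0]
  [2/3, 0, 2/5],
b = (0, -4/15, 8/15).
Solving gives a_0 = -1, a_1 = -2/5, a_2 = 3, so
  g(x) = 3*x^2 - 2*x/5 - 1.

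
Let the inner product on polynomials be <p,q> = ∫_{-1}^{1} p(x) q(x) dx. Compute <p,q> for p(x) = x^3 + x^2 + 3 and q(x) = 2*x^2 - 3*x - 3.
<p,q> = -82/5

Expand the product: p(x)·q(x) = 2*x^5 - x^4 - 6*x^3 + 3*x^2 - 9*x - 9.
∫_{-1}^{1} of each monomial x^k gives [2/(k+1) if k even, 0 if k odd]. Integrating term-by-term (or equivalently evaluating the antiderivative F(x) = x^6/3 - x^5/5 - 3*x^4/2 + x^3 - 9*x^2/2 - 9*x at the endpoints):
  F(1) − F(−1) = -208/15 − (38/15) = -82/5.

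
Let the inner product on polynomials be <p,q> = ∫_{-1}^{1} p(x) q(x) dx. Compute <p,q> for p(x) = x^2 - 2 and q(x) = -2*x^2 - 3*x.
<p,q> = 28/15

Expand the product: p(x)·q(x) = -2*x^4 - 3*x^3 + 4*x^2 + 6*x.
∫_{-1}^{1} of each monomial x^k gives [2/(k+1) if k even, 0 if k odd]. Integrating term-by-term (or equivalently evaluating the antiderivative F(x) = -2*x^5/5 - 3*x^4/4 + 4*x^3/3 + 3*x^2 at the endpoints):
  F(1) − F(−1) = 191/60 − (79/60) = 28/15.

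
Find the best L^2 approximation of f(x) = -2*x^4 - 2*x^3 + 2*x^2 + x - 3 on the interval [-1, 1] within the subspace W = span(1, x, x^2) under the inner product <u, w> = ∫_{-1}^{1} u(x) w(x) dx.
g(x) = 2*x^2/7 - x/5 - 99/35

The best approximation g ∈ W is the orthogonal projection of f onto W. Writing g = a_0 + a_1 x + a_2 x^2, the coefficients solve the normal equations G · a = b where
  G_{ij} = <φ_i, φ_j> and b_i = <f, φ_i>, with φ_0 = 1, φ_1 = x, φ_2 = x^2.
G =
  [2, 0, 2/3]
  [0, 2/3, 0]
  [2/3, 0, 2/5],
b = (-82/15, -2/15, -62/35).
Solving gives a_0 = -99/35, a_1 = -1/5, a_2 = 2/7, so
  g(x) = 2*x^2/7 - x/5 - 99/35.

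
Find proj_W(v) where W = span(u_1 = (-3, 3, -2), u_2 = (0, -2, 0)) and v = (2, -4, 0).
proj_W(v) = (18/13, -4, 12/13)

Set up U = [u_1 | ... | u_2] ∈ R^(3×2). The projector onto W = col(U) is P = U (U^T U)^(-1) U^T.
Compute U^T U =
  [22, -6]
  [-6, 4],
and U^T v = (-18, 8).
Solve U^T U · c = U^T v for the coefficients: c = (-6/13, 17/13). The projection is proj_W(v) = U c.
Check: (v - proj_W(v)) · u_1 = 0  (should be 0).
Check: (v - proj_W(v)) · u_2 = 0  (should be 0).
Result: proj_W(v) = (18/13, -4, 12/13).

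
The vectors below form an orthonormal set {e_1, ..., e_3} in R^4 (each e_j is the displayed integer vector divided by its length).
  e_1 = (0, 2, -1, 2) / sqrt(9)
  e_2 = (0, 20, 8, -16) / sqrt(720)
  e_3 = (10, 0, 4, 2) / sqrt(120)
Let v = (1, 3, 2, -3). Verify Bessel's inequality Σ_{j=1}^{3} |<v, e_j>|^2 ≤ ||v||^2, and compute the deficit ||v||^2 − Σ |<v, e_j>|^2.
Σ |<v, e_j>|^2 = 23; ||v||^2 = 23; deficit = 0

Write each e_j = u_j / sqrt(<u_j, u_j>) where u_j is the displayed integer vector. Then <v, e_j> = <v, u_j> / sqrt(<u_j, u_j>), so |<v, e_j>|^2 = <v, u_j>^2 / <u_j, u_j>.
Coefficients: <v, e_1> = -2/sqrt(9), <v, e_2> = 124/sqrt(720), <v, e_3> = 12/sqrt(120).
Square and sum: Σ |<v, e_j>|^2 = 23.
Compute ||v||^2 = v·v = 23.
Deficit = 23 − 23 = 0 ≥ 0, confirming Bessel's inequality. (The deficit equals ||v − Σ <v,e_j> e_j||^2, the squared distance from v to span{e_j}.)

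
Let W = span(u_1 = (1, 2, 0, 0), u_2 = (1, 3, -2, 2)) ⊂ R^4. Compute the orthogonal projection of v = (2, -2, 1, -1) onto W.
proj_W(v) = (-6/41, -38/41, 52/41, -52/41)

Set up U = [u_1 | ... | u_2] ∈ R^(4×2). The projector onto W = col(U) is P = U (U^T U)^(-1) U^T.
Compute U^T U =
  [5, 7]
  [7, 18],
and U^T v = (-2, -8).
Solve U^T U · c = U^T v for the coefficients: c = (20/41, -26/41). The projection is proj_W(v) = U c.
Check: (v - proj_W(v)) · u_1 = 0  (should be 0).
Check: (v - proj_W(v)) · u_2 = 0  (should be 0).
Result: proj_W(v) = (-6/41, -38/41, 52/41, -52/41).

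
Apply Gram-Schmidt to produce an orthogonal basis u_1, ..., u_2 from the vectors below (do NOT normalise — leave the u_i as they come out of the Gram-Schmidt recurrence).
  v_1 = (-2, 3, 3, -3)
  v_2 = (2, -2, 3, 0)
Orthogonal basis:
  u_1 = (-2, 3, 3, -3)
  u_2 = (60/31, -59/31, 96/31, -3/31)

Apply the Gram-Schmidt recurrence
  u_1 = v_1
  u_i = v_i − Σ_{j<i} ((v_i · u_j) / (u_j · u_j)) · u_j.

Step by step this gives:
  u_1 = (-2, 3, 3, -3)
  u_2 = (60/31, -59/31, 96/31, -3/31)

Orthogonality check:
  u_2 · u_1 = 0 (should be 0)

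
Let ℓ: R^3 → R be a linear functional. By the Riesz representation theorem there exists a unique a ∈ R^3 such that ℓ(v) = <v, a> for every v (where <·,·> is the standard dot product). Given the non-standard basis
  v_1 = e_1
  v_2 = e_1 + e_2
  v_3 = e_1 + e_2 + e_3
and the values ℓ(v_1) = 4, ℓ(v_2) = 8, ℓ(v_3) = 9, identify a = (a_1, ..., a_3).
a = (4, 4, 1)

Write a = (a_1, ..., a_3) in the standard basis. For each basis vector v_i, ℓ(v_i) = <v_i, a> is a linear equation in the a_j's. Collect the n equations into a matrix system V a = ℓ, where row i of V is v_i (expressed in the standard basis). Since V is invertible (lower-triangular with 1s on the diagonal, up to permutation), solve by back-substitution:
  V =
[[1, 0, 0],
 [1, 1, 0],
 [1, 1, 1]]
  V a = (4, 8, 9)
Solving gives a = (4, 4, 1).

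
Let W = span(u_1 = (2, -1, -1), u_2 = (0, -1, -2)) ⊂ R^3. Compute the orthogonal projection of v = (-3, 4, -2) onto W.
proj_W(v) = (-80/21, 16/21, -8/21)

Set up U = [u_1 | ... | u_2] ∈ R^(3×2). The projector onto W = col(U) is P = U (U^T U)^(-1) U^T.
Compute U^T U =
  [6, 3]
  [3, 5],
and U^T v = (-8, 0).
Solve U^T U · c = U^T v for the coefficients: c = (-40/21, 8/7). The projection is proj_W(v) = U c.
Check: (v - proj_W(v)) · u_1 = 0  (should be 0).
Check: (v - proj_W(v)) · u_2 = 0  (should be 0).
Result: proj_W(v) = (-80/21, 16/21, -8/21).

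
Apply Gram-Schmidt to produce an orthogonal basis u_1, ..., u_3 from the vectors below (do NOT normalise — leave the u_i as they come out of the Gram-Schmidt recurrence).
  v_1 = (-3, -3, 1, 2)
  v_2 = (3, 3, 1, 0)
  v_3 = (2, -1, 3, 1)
Orthogonal basis:
  u_1 = (-3, -3, 1, 2)
  u_2 = (18/23, 18/23, 40/23, 34/23)
  u_3 = (50/37, -61/37, 33/37, -33/37)

Apply the Gram-Schmidt recurrence
  u_1 = v_1
  u_i = v_i − Σ_{j<i} ((v_i · u_j) / (u_j · u_j)) · u_j.

Step by step this gives:
  u_1 = (-3, -3, 1, 2)
  u_2 = (18/23, 18/23, 40/23, 34/23)
  u_3 = (50/37, -61/37, 33/37, -33/37)

Orthogonality check:
  u_2 · u_1 = 0 (should be 0)
  u_3 · u_1 = 0 (should be 0)
  u_3 · u_2 = 0 (should be 0)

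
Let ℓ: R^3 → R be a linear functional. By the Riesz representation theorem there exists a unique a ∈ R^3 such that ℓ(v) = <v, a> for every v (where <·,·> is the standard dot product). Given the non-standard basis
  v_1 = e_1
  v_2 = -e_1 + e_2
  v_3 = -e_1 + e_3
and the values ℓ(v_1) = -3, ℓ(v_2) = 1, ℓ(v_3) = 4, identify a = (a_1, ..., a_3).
a = (-3, -2, 1)

Write a = (a_1, ..., a_3) in the standard basis. For each basis vector v_i, ℓ(v_i) = <v_i, a> is a linear equation in the a_j's. Collect the n equations into a matrix system V a = ℓ, where row i of V is v_i (expressed in the standard basis). Since V is invertible (lower-triangular with 1s on the diagonal, up to permutation), solve by back-substitution:
  V =
[[1, 0, 0],
 [-1, 1, 0],
 [-1, 0, 1]]
  V a = (-3, 1, 4)
Solving gives a = (-3, -2, 1).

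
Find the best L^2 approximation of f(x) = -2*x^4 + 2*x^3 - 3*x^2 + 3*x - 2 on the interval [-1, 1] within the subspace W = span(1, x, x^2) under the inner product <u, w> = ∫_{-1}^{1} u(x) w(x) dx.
g(x) = -33*x^2/7 + 21*x/5 - 64/35

The best approximation g ∈ W is the orthogonal projection of f onto W. Writing g = a_0 + a_1 x + a_2 x^2, the coefficients solve the normal equations G · a = b where
  G_{ij} = <φ_i, φ_j> and b_i = <f, φ_i>, with φ_0 = 1, φ_1 = x, φ_2 = x^2.
G =
  [2, 0, 2/3]
  [0, 2/3, 0]
  [2/3, 0, 2/5],
b = (-34/5, 14/5, -326/105).
Solving gives a_0 = -64/35, a_1 = 21/5, a_2 = -33/7, so
  g(x) = -33*x^2/7 + 21*x/5 - 64/35.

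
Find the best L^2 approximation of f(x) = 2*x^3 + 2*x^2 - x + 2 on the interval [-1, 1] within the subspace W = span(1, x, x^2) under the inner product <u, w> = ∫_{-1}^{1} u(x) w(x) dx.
g(x) = 2*x^2 + x/5 + 2

The best approximation g ∈ W is the orthogonal projection of f onto W. Writing g = a_0 + a_1 x + a_2 x^2, the coefficients solve the normal equations G · a = b where
  G_{ij} = <φ_i, φ_j> and b_i = <f, φ_i>, with φ_0 = 1, φ_1 = x, φ_2 = x^2.
G =
  [2, 0, 2/3]
  [0, 2/3, 0]
  [2/3, 0, 2/5],
b = (16/3, 2/15, 32/15).
Solving gives a_0 = 2, a_1 = 1/5, a_2 = 2, so
  g(x) = 2*x^2 + x/5 + 2.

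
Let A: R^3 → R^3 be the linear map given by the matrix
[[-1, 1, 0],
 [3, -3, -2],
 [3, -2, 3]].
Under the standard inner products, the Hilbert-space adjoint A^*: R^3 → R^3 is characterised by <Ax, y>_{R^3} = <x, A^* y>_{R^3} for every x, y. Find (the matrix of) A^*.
A^* = A^T =
[[-1, 3, 3],
 [1, -3, -2],
 [0, -2, 3]]

For real matrices with standard dot products, the defining identity <Ax, y> = <x, A^* y> gives (Ax)^T y = x^T (A^*) y, i.e. x^T A^T y = x^T (A^*) y. Since this holds for all x, y, we must have A^* = A^T. Therefore
A^* =
[[-1, 3, 3],
 [1, -3, -2],
 [0, -2, 3]].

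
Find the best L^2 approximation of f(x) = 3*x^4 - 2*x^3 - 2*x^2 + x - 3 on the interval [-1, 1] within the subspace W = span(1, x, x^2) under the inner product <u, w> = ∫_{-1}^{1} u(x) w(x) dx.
g(x) = 4*x^2/7 - x/5 - 114/35

The best approximation g ∈ W is the orthogonal projection of f onto W. Writing g = a_0 + a_1 x + a_2 x^2, the coefficients solve the normal equations G · a = b where
  G_{ij} = <φ_i, φ_j> and b_i = <f, φ_i>, with φ_0 = 1, φ_1 = x, φ_2 = x^2.
G =
  [2, 0, 2/3]
  [0, 2/3, 0]
  [2/3, 0, 2/5],
b = (-92/15, -2/15, -68/35).
Solving gives a_0 = -114/35, a_1 = -1/5, a_2 = 4/7, so
  g(x) = 4*x^2/7 - x/5 - 114/35.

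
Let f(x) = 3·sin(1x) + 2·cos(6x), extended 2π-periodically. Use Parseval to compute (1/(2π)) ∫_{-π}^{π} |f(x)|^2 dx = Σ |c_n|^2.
Σ |c_n|^2 = 13/2

Expand |f|^2 and use orthogonality of {sin(nx), cos(mx)} on [-π, π]:
  ∫_{-π}^{π} sin(nx)^2 dx = π, ∫ cos(mx)^2 dx = π, and cross terms integrate to 0.
So ∫_{-π}^{π} f(x)^2 dx = 3^2 · π + 2^2 · π = (9 + 4)π.
Divide by 2π: (9 + 4)/2 = 13/2.
By Parseval, this equals Σ |c_n|^2.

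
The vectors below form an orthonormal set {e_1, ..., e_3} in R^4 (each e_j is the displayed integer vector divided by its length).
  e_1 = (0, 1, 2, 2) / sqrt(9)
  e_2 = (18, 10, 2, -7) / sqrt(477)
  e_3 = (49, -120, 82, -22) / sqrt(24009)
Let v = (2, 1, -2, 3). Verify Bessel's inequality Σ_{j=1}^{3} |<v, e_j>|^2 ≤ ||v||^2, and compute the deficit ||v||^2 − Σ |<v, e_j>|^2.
Σ |<v, e_j>|^2 = 690/151; ||v||^2 = 18; deficit = 2028/151

Write each e_j = u_j / sqrt(<u_j, u_j>) where u_j is the displayed integer vector. Then <v, e_j> = <v, u_j> / sqrt(<u_j, u_j>), so |<v, e_j>|^2 = <v, u_j>^2 / <u_j, u_j>.
Coefficients: <v, e_1> = 3/sqrt(9), <v, e_2> = 21/sqrt(477), <v, e_3> = -252/sqrt(24009).
Square and sum: Σ |<v, e_j>|^2 = 690/151.
Compute ||v||^2 = v·v = 18.
Deficit = 18 − 690/151 = 2028/151 ≥ 0, confirming Bessel's inequality. (The deficit equals ||v − Σ <v,e_j> e_j||^2, the squared distance from v to span{e_j}.)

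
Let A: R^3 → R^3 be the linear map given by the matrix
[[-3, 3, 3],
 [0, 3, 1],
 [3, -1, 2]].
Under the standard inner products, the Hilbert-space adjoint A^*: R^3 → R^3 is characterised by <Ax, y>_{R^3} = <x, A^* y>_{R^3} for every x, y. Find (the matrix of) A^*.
A^* = A^T =
[[-3, 0, 3],
 [3, 3, -1],
 [3, 1, 2]]

For real matrices with standard dot products, the defining identity <Ax, y> = <x, A^* y> gives (Ax)^T y = x^T (A^*) y, i.e. x^T A^T y = x^T (A^*) y. Since this holds for all x, y, we must have A^* = A^T. Therefore
A^* =
[[-3, 0, 3],
 [3, 3, -1],
 [3, 1, 2]].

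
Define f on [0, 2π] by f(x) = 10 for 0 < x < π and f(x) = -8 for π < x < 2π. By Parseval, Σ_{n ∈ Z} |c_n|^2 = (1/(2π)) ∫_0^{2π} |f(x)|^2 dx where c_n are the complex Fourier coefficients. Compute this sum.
Σ |c_n|^2 = 82

Parseval equates the L^2 energy of f (normalised by 1/(2π)) with the ℓ^2 sum of its Fourier coefficients: (1/(2π)) ∫_0^{2π} |f|^2 = Σ |c_n|^2.
Compute the left side: (1/(2π)) [∫_0^π 10^2 dx + ∫_π^{2π} (-8)^2 dx] = (1/(2π)) · (100π + 64π) = (100 + 64)/2 = 82.
So Σ_{n ∈ Z} |c_n|^2 = 82.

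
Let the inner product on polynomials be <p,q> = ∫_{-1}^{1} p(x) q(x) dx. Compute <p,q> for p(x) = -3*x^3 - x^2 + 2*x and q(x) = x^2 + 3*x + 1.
<p,q> = -2/3

Expand the product: p(x)·q(x) = -3*x^5 - 10*x^4 - 4*x^3 + 5*x^2 + 2*x.
∫_{-1}^{1} of each monomial x^k gives [2/(k+1) if k even, 0 if k odd]. Integrating term-by-term (or equivalently evaluating the antiderivative F(x) = -x^6/2 - 2*x^5 - x^4 + 5*x^3/3 + x^2 at the endpoints):
  F(1) − F(−1) = -5/6 − (-1/6) = -2/3.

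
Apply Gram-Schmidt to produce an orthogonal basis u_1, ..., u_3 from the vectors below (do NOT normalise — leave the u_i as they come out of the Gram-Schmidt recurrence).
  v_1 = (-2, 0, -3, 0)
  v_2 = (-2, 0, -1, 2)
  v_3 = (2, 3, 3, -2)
Orthogonal basis:
  u_1 = (-2, 0, -3, 0)
  u_2 = (-12/13, 0, 8/13, 2)
  u_3 = (-12/17, 3, 8/17, -8/17)

Apply the Gram-Schmidt recurrence
  u_1 = v_1
  u_i = v_i − Σ_{j<i} ((v_i · u_j) / (u_j · u_j)) · u_j.

Step by step this gives:
  u_1 = (-2, 0, -3, 0)
  u_2 = (-12/13, 0, 8/13, 2)
  u_3 = (-12/17, 3, 8/17, -8/17)

Orthogonality check:
  u_2 · u_1 = 0 (should be 0)
  u_3 · u_1 = 0 (should be 0)
  u_3 · u_2 = 0 (should be 0)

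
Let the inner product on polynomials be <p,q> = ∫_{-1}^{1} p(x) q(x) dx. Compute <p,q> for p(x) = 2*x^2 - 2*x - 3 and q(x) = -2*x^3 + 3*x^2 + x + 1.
<p,q> = -8

Expand the product: p(x)·q(x) = -4*x^5 + 10*x^4 + 2*x^3 - 9*x^2 - 5*x - 3.
∫_{-1}^{1} of each monomial x^k gives [2/(k+1) if k even, 0 if k odd]. Integrating term-by-term (or equivalently evaluating the antiderivative F(x) = -2*x^6/3 + 2*x^5 + x^4/2 - 3*x^3 - 5*x^2/2 - 3*x at the endpoints):
  F(1) − F(−1) = -20/3 − (4/3) = -8.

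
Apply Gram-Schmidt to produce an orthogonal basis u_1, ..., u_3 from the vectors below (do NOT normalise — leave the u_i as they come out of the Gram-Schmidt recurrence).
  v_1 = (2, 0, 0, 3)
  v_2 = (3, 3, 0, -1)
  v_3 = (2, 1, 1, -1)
Orthogonal basis:
  u_1 = (2, 0, 0, 3)
  u_2 = (33/13, 3, 0, -22/13)
  u_3 = (117/238, -143/238, 1, -39/119)

Apply the Gram-Schmidt recurrence
  u_1 = v_1
  u_i = v_i − Σ_{j<i} ((v_i · u_j) / (u_j · u_j)) · u_j.

Step by step this gives:
  u_1 = (2, 0, 0, 3)
  u_2 = (33/13, 3, 0, -22/13)
  u_3 = (117/238, -143/238, 1, -39/119)

Orthogonality check:
  u_2 · u_1 = 0 (should be 0)
  u_3 · u_1 = 0 (should be 0)
  u_3 · u_2 = 0 (should be 0)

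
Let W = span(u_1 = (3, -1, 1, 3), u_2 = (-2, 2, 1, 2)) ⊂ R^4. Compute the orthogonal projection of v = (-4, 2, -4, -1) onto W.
proj_W(v) = (-27/7, 465/259, -24/37, -603/259)

Set up U = [u_1 | ... | u_2] ∈ R^(4×2). The projector onto W = col(U) is P = U (U^T U)^(-1) U^T.
Compute U^T U =
  [20, -1]
  [-1, 13],
and U^T v = (-21, 6).
Solve U^T U · c = U^T v for the coefficients: c = (-267/259, 99/259). The projection is proj_W(v) = U c.
Check: (v - proj_W(v)) · u_1 = 0  (should be 0).
Check: (v - proj_W(v)) · u_2 = 0  (should be 0).
Result: proj_W(v) = (-27/7, 465/259, -24/37, -603/259).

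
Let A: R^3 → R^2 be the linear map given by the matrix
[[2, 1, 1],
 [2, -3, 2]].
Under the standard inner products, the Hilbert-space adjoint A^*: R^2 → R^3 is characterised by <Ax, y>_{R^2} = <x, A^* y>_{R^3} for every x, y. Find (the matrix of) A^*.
A^* = A^T =
[[2, 2],
 [1, -3],
 [1, 2]]

For real matrices with standard dot products, the defining identity <Ax, y> = <x, A^* y> gives (Ax)^T y = x^T (A^*) y, i.e. x^T A^T y = x^T (A^*) y. Since this holds for all x, y, we must have A^* = A^T. Therefore
A^* =
[[2, 2],
 [1, -3],
 [1, 2]].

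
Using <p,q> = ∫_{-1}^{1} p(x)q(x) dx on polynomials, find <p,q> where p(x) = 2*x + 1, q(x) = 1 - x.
<p,q> = 2/3

Expand the product: p(x)·q(x) = -2*x^2 + x + 1.
∫_{-1}^{1} of each monomial x^k gives [2/(k+1) if k even, 0 if k odd]. Integrating term-by-term (or equivalently evaluating the antiderivative F(x) = -2*x^3/3 + x^2/2 + x at the endpoints):
  F(1) − F(−1) = 5/6 − (1/6) = 2/3.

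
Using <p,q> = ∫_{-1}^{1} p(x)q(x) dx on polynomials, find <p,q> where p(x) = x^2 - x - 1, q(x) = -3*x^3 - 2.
<p,q> = 58/15

Expand the product: p(x)·q(x) = -3*x^5 + 3*x^4 + 3*x^3 - 2*x^2 + 2*x + 2.
∫_{-1}^{1} of each monomial x^k gives [2/(k+1) if k even, 0 if k odd]. Integrating term-by-term (or equivalently evaluating the antiderivative F(x) = -x^6/2 + 3*x^5/5 + 3*x^4/4 - 2*x^3/3 + x^2 + 2*x at the endpoints):
  F(1) − F(−1) = 191/60 − (-41/60) = 58/15.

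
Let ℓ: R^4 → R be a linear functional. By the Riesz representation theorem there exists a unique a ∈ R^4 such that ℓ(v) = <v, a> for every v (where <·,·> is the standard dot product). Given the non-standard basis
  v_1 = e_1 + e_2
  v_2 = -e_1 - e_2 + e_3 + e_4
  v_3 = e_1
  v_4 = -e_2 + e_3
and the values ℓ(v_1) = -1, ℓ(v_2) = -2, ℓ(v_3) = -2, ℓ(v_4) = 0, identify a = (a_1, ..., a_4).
a = (-2, 1, 1, -4)

Write a = (a_1, ..., a_4) in the standard basis. For each basis vector v_i, ℓ(v_i) = <v_i, a> is a linear equation in the a_j's. Collect the n equations into a matrix system V a = ℓ, where row i of V is v_i (expressed in the standard basis). Since V is invertible (lower-triangular with 1s on the diagonal, up to permutation), solve by back-substitution:
  V =
[[1, 1, 0, 0],
 [-1, -1, 1, 1],
 [1, 0, 0, 0],
 [0, -1, 1, 0]]
  V a = (-1, -2, -2, 0)
Solving gives a = (-2, 1, 1, -4).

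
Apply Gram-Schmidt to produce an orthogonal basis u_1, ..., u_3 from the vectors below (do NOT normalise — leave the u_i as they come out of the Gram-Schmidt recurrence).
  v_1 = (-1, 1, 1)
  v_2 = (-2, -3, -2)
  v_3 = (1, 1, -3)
Orthogonal basis:
  u_1 = (-1, 1, 1)
  u_2 = (-3, -2, -1)
  u_3 = (-3/7, 12/7, -15/7)

Apply the Gram-Schmidt recurrence
  u_1 = v_1
  u_i = v_i − Σ_{j<i} ((v_i · u_j) / (u_j · u_j)) · u_j.

Step by step this gives:
  u_1 = (-1, 1, 1)
  u_2 = (-3, -2, -1)
  u_3 = (-3/7, 12/7, -15/7)

Orthogonality check:
  u_2 · u_1 = 0 (should be 0)
  u_3 · u_1 = 0 (should be 0)
  u_3 · u_2 = 0 (should be 0)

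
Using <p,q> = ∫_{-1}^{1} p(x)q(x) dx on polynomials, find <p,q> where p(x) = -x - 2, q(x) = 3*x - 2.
<p,q> = 6

Expand the product: p(x)·q(x) = -3*x^2 - 4*x + 4.
∫_{-1}^{1} of each monomial x^k gives [2/(k+1) if k even, 0 if k odd]. Integrating term-by-term (or equivalently evaluating the antiderivative F(x) = -x^3 - 2*x^2 + 4*x at the endpoints):
  F(1) − F(−1) = 1 − (-5) = 6.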